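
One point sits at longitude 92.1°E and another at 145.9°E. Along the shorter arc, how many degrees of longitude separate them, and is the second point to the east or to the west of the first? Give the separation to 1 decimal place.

53.8° east

Raw difference: 145.9 − 92.1 = 53.8°.
Normalise into (−180°, 180°]: 53.8° stays 53.8°.
Positive ⇒ the second point lies to the east; separation 53.8°.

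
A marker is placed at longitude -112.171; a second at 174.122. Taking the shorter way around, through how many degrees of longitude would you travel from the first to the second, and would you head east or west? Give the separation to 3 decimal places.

73.707° west

Raw difference: 174.122 − -112.171 = 286.293°.
Normalise into (−180°, 180°]: 286.293° − 360° = -73.707°.
Negative ⇒ the second point lies to the west; separation 73.707°.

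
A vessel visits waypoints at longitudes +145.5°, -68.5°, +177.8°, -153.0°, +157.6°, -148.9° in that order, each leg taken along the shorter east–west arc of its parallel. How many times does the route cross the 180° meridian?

5

Leg 1: +145.5° → -68.5°, shortest Δλ = 146.0° (east) — crosses 180°.
Leg 2: -68.5° → +177.8°, shortest Δλ = -113.7° (west) — crosses 180°.
Leg 3: +177.8° → -153.0°, shortest Δλ = 29.2° (east) — crosses 180°.
Leg 4: -153.0° → +157.6°, shortest Δλ = -49.4° (west) — crosses 180°.
Leg 5: +157.6° → -148.9°, shortest Δλ = 53.5° (east) — crosses 180°.
Total crossings: 5.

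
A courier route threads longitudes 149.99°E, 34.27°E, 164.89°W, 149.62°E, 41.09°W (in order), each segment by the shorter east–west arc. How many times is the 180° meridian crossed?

Leg 1: +149.99° → +34.27°, shortest Δλ = -115.72° (west) — does not cross 180°.
Leg 2: +34.27° → -164.89°, shortest Δλ = 160.84° (east) — crosses 180°.
Leg 3: -164.89° → +149.62°, shortest Δλ = -45.49° (west) — crosses 180°.
Leg 4: +149.62° → -41.09°, shortest Δλ = 169.29° (east) — crosses 180°.
Total crossings: 3.

3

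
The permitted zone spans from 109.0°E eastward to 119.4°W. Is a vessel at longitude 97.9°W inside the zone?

No

Band width going east from +109.0° to -119.4°: ((-119.4 − 109.0) mod 360) = 131.6°.
Offset of -97.9° east of the west edge: ((-97.9 − 109.0) mod 360) = 153.1°.
153.1° > 131.6° ⇒ outside.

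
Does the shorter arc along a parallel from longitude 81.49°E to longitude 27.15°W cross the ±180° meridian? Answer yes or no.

Signed shortest Δλ = ((-27.15 − 81.49 + 180) mod 360) − 180 = -108.64°.
Going west by 108.64° from +81.49° reaches -27.15° without touching 180°.

No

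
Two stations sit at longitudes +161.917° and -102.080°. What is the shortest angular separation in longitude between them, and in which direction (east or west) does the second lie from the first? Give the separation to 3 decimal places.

96.003° east

Raw difference: -102.080 − 161.917 = -263.997°.
Normalise into (−180°, 180°]: -263.997° + 360° = 96.003°.
Positive ⇒ the second point lies to the east; separation 96.003°.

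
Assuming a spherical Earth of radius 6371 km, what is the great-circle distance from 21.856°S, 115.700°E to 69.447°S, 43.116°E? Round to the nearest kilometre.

Δλ = 43.116 − 115.700 = -72.584°.
Δφ = -69.447 − -21.856 = -47.591°.
a = sin²(Δφ/2) + cos φ₁ · cos φ₂ · sin²(Δλ/2) = 0.276947.
c = 2·atan2(√a, √(1−a)) = 1.10839 rad → d = 6371·c ≈ 7061.54 km.

7062 km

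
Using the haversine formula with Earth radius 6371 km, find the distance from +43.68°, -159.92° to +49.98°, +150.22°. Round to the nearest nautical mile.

2043 nmi

Δλ = 150.22 − -159.92 = 310.14°; wrapped into (−180°, 180°]: -49.86°.
Δφ = 49.98 − 43.68 = 6.30°.
a = sin²(Δφ/2) + cos φ₁ · cos φ₂ · sin²(Δλ/2) = 0.085648.
c = 2·atan2(√a, √(1−a)) = 0.59401 rad → d = 6371·c ≈ 3784.42 km ≈ 2043.42 nmi.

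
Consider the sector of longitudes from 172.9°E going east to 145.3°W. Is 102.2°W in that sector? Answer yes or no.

Band width going east from +172.9° to -145.3°: ((-145.3 − 172.9) mod 360) = 41.8°.
Offset of -102.2° east of the west edge: ((-102.2 − 172.9) mod 360) = 84.9°.
84.9° > 41.8° ⇒ outside.

No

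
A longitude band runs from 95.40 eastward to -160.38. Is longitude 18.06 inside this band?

No

Band width going east from +95.40° to -160.38°: ((-160.38 − 95.40) mod 360) = 104.22°.
Offset of +18.06° east of the west edge: ((18.06 − 95.40) mod 360) = 282.66°.
282.66° > 104.22° ⇒ outside.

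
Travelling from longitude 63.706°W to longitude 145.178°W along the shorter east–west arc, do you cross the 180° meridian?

Signed shortest Δλ = ((-145.178 − -63.706 + 180) mod 360) − 180 = -81.472°.
Going west by 81.472° from -63.706° reaches -145.178° without touching 180°.

No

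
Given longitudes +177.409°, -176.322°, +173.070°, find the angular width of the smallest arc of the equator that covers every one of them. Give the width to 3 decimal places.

Sort the longitudes: -176.322°, +173.070°, +177.409°.
Eastward gaps between consecutive values (wrapping around): 349.392°, 4.339°, 6.269°.
Largest gap = 349.392° ⇒ minimal covering band is its complement: 360° − 349.392° = 10.608°.
Band runs from +173.070° eastward to -176.322°, crossing the antimeridian.

10.608°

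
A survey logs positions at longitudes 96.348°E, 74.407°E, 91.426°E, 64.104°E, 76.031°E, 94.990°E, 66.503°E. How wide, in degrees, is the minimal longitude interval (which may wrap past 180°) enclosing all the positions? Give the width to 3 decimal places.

32.244°

Sort the longitudes: +64.104°, +66.503°, +74.407°, +76.031°, +91.426°, +94.990°, +96.348°.
Eastward gaps between consecutive values (wrapping around): 2.399°, 7.904°, 1.624°, 15.395°, 3.564°, 1.358°, 327.756°.
Largest gap = 327.756° ⇒ minimal covering band is its complement: 360° − 327.756° = 32.244°.
Band runs from +64.104° eastward to +96.348°.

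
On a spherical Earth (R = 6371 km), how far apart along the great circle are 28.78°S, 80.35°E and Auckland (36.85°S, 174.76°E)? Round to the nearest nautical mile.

Δλ = 174.76 − 80.35 = 94.41°.
Δφ = -36.85 − -28.78 = -8.07°.
a = sin²(Δφ/2) + cos φ₁ · cos φ₂ · sin²(Δλ/2) = 0.382598.
c = 2·atan2(√a, √(1−a)) = 1.33378 rad → d = 6371·c ≈ 8497.50 km ≈ 4588.28 nmi.

4588 nmi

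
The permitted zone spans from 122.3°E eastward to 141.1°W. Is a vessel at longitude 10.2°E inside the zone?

No

Band width going east from +122.3° to -141.1°: ((-141.1 − 122.3) mod 360) = 96.6°.
Offset of +10.2° east of the west edge: ((10.2 − 122.3) mod 360) = 247.9°.
247.9° > 96.6° ⇒ outside.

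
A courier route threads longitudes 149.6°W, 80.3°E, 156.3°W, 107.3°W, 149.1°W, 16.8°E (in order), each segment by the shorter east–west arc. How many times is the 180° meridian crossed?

Leg 1: -149.6° → +80.3°, shortest Δλ = -130.1° (west) — crosses 180°.
Leg 2: +80.3° → -156.3°, shortest Δλ = 123.4° (east) — crosses 180°.
Leg 3: -156.3° → -107.3°, shortest Δλ = 49.0° (east) — does not cross 180°.
Leg 4: -107.3° → -149.1°, shortest Δλ = -41.8° (west) — does not cross 180°.
Leg 5: -149.1° → +16.8°, shortest Δλ = 165.9° (east) — does not cross 180°.
Total crossings: 2.

2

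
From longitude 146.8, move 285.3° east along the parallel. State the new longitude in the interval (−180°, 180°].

+72.1°

Start at +146.8°; shift +285.3° → +432.1°.
+432.1° lies outside (−180°, 180°]; subtract 360° → +72.1°.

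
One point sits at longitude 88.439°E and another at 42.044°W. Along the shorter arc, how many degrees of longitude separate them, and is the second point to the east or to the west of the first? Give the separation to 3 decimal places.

130.483° west

Raw difference: -42.044 − 88.439 = -130.483°.
Normalise into (−180°, 180°]: -130.483° stays -130.483°.
Negative ⇒ the second point lies to the west; separation 130.483°.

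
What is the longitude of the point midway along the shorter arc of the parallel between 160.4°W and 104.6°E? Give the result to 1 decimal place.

Signed shortest Δλ from -160.4° to +104.6° is -95.0°.
Midpoint longitude = -160.4° + (-95.0°)/2 = -160.4° − 47.5° = -207.9°.
Normalise into (−180°, 180°]: +152.1°.
(The naïve average (-160.4 + +104.6)/2 = -27.9° is on the wrong side of the globe.)

152.1°E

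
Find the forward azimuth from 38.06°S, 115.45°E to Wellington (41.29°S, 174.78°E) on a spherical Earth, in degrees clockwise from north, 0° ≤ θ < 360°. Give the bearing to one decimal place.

113.7°

Δλ = 174.78 − 115.45 = 59.33°.
θ = atan2( sin Δλ · cos φ₂ , cos φ₁ · sin φ₂ − sin φ₁ · cos φ₂ · cos Δλ )
  = atan2(0.64628, -0.28328) = 113.669° → normalised to [0°, 360°): 113.669°.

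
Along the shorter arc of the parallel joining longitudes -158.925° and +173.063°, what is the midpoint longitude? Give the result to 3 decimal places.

Signed shortest Δλ from -158.925° to +173.063° is -28.012°.
Midpoint longitude = -158.925° + (-28.012°)/2 = -158.925° − 14.006° = -172.931°.
(The naïve average (-158.925 + +173.063)/2 = 7.069° is on the wrong side of the globe.)

-172.931°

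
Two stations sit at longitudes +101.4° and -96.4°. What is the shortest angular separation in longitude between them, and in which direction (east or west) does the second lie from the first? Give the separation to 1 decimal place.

162.2° east

Raw difference: -96.4 − 101.4 = -197.8°.
Normalise into (−180°, 180°]: -197.8° + 360° = 162.2°.
Positive ⇒ the second point lies to the east; separation 162.2°.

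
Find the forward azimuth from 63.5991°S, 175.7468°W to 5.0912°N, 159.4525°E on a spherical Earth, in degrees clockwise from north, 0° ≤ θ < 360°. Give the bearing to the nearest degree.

Δλ = 159.4525 − -175.7468 = 335.1993°; wrapped into (−180°, 180°]: -24.8007°.
θ = atan2( sin Δλ · cos φ₂ , cos φ₁ · sin φ₂ − sin φ₁ · cos φ₂ · cos Δλ )
  = atan2(-0.41781, 0.84935) = -26.193° → normalised to [0°, 360°): 333.807°.

334°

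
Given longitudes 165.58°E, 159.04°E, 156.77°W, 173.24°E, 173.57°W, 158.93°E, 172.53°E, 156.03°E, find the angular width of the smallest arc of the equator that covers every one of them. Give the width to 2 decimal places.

47.20°

Sort the longitudes: -173.57°, -156.77°, +156.03°, +158.93°, +159.04°, +165.58°, +172.53°, +173.24°.
Eastward gaps between consecutive values (wrapping around): 16.80°, 312.80°, 2.90°, 0.11°, 6.54°, 6.95°, 0.71°, 13.19°.
Largest gap = 312.80° ⇒ minimal covering band is its complement: 360° − 312.80° = 47.20°.
Band runs from +156.03° eastward to -156.77°, crossing the antimeridian.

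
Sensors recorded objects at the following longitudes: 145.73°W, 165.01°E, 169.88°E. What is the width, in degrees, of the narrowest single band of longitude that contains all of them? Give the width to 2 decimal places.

49.26°

Sort the longitudes: -145.73°, +165.01°, +169.88°.
Eastward gaps between consecutive values (wrapping around): 310.74°, 4.87°, 44.39°.
Largest gap = 310.74° ⇒ minimal covering band is its complement: 360° − 310.74° = 49.26°.
Band runs from +165.01° eastward to -145.73°, crossing the antimeridian.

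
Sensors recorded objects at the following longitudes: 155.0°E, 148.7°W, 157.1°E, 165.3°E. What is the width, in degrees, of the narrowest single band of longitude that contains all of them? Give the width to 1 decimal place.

56.3°

Sort the longitudes: -148.7°, +155.0°, +157.1°, +165.3°.
Eastward gaps between consecutive values (wrapping around): 303.7°, 2.1°, 8.2°, 46.0°.
Largest gap = 303.7° ⇒ minimal covering band is its complement: 360° − 303.7° = 56.3°.
Band runs from +155.0° eastward to -148.7°, crossing the antimeridian.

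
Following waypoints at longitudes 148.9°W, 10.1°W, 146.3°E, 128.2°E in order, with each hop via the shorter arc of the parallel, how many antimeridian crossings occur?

Leg 1: -148.9° → -10.1°, shortest Δλ = 138.8° (east) — does not cross 180°.
Leg 2: -10.1° → +146.3°, shortest Δλ = 156.4° (east) — does not cross 180°.
Leg 3: +146.3° → +128.2°, shortest Δλ = -18.1° (west) — does not cross 180°.
Total crossings: 0.

0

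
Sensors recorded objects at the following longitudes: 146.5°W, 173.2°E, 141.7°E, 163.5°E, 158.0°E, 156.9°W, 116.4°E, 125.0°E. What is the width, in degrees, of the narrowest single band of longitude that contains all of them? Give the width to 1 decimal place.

97.1°

Sort the longitudes: -156.9°, -146.5°, +116.4°, +125.0°, +141.7°, +158.0°, +163.5°, +173.2°.
Eastward gaps between consecutive values (wrapping around): 10.4°, 262.9°, 8.6°, 16.7°, 16.3°, 5.5°, 9.7°, 29.9°.
Largest gap = 262.9° ⇒ minimal covering band is its complement: 360° − 262.9° = 97.1°.
Band runs from +116.4° eastward to -146.5°, crossing the antimeridian.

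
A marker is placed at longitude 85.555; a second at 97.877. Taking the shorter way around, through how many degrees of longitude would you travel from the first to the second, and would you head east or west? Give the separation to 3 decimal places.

12.322° east

Raw difference: 97.877 − 85.555 = 12.322°.
Normalise into (−180°, 180°]: 12.322° stays 12.322°.
Positive ⇒ the second point lies to the east; separation 12.322°.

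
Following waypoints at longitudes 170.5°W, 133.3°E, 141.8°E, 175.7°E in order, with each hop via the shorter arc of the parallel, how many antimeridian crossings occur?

1

Leg 1: -170.5° → +133.3°, shortest Δλ = -56.2° (west) — crosses 180°.
Leg 2: +133.3° → +141.8°, shortest Δλ = 8.5° (east) — does not cross 180°.
Leg 3: +141.8° → +175.7°, shortest Δλ = 33.9° (east) — does not cross 180°.
Total crossings: 1.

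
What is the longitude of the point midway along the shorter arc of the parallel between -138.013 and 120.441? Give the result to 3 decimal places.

Signed shortest Δλ from -138.013° to +120.441° is -101.546°.
Midpoint longitude = -138.013° + (-101.546°)/2 = -138.013° − 50.773° = -188.786°.
Normalise into (−180°, 180°]: +171.214°.
(The naïve average (-138.013 + +120.441)/2 = -8.786° is on the wrong side of the globe.)

+171.214°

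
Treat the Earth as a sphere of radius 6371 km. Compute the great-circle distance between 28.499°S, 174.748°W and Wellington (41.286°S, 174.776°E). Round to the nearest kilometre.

1710 km

Δλ = 174.776 − -174.748 = 349.524°; wrapped into (−180°, 180°]: -10.476°.
Δφ = -41.286 − -28.499 = -12.787°.
a = sin²(Δφ/2) + cos φ₁ · cos φ₂ · sin²(Δλ/2) = 0.017904.
c = 2·atan2(√a, √(1−a)) = 0.26842 rad → d = 6371·c ≈ 1710.08 km.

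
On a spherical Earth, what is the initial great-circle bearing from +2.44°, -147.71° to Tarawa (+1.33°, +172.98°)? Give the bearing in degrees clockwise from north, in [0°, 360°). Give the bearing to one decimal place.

269.1°

Δλ = 172.98 − -147.71 = 320.69°; wrapped into (−180°, 180°]: -39.31°.
θ = atan2( sin Δλ · cos φ₂ , cos φ₁ · sin φ₂ − sin φ₁ · cos φ₂ · cos Δλ )
  = atan2(-0.63335, -0.00974) = -90.881° → normalised to [0°, 360°): 269.119°.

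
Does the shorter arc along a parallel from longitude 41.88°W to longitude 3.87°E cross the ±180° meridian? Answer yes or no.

Signed shortest Δλ = ((3.87 − -41.88 + 180) mod 360) − 180 = 45.75°.
Going east by 45.75° from -41.88° reaches +3.87° without touching 180°.

No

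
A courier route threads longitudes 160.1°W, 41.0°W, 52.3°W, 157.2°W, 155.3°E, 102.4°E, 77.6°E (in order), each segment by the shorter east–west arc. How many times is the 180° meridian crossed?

1

Leg 1: -160.1° → -41.0°, shortest Δλ = 119.1° (east) — does not cross 180°.
Leg 2: -41.0° → -52.3°, shortest Δλ = -11.3° (west) — does not cross 180°.
Leg 3: -52.3° → -157.2°, shortest Δλ = -104.9° (west) — does not cross 180°.
Leg 4: -157.2° → +155.3°, shortest Δλ = -47.5° (west) — crosses 180°.
Leg 5: +155.3° → +102.4°, shortest Δλ = -52.9° (west) — does not cross 180°.
Leg 6: +102.4° → +77.6°, shortest Δλ = -24.8° (west) — does not cross 180°.
Total crossings: 1.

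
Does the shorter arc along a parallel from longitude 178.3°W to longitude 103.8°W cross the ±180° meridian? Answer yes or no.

Signed shortest Δλ = ((-103.8 − -178.3 + 180) mod 360) − 180 = 74.5°.
Going east by 74.5° from -178.3° reaches -103.8° without touching 180°.

No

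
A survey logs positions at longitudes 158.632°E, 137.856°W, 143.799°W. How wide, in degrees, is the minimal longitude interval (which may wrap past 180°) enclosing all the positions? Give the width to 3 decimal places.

Sort the longitudes: -143.799°, -137.856°, +158.632°.
Eastward gaps between consecutive values (wrapping around): 5.943°, 296.488°, 57.569°.
Largest gap = 296.488° ⇒ minimal covering band is its complement: 360° − 296.488° = 63.512°.
Band runs from +158.632° eastward to -137.856°, crossing the antimeridian.

63.512°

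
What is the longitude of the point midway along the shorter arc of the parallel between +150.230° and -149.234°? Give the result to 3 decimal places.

Signed shortest Δλ from +150.230° to -149.234° is +60.536°.
Midpoint longitude = +150.230° + (+60.536°)/2 = +150.230° + 30.268° = +180.498°.
Normalise into (−180°, 180°]: -179.502°.
(The naïve average (+150.230 + -149.234)/2 = 0.498° is on the wrong side of the globe.)

-179.502°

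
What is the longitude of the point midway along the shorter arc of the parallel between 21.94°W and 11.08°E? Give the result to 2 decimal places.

Signed shortest Δλ from -21.94° to +11.08° is +33.02°.
Midpoint longitude = -21.94° + (+33.02°)/2 = -21.94° + 16.51° = -5.43°.

5.43°W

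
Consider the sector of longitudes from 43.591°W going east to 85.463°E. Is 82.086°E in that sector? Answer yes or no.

Band width going east from -43.591° to +85.463°: ((85.463 − -43.591) mod 360) = 129.054°.
Offset of +82.086° east of the west edge: ((82.086 − -43.591) mod 360) = 125.677°.
125.677° ≤ 129.054° ⇒ inside.

Yes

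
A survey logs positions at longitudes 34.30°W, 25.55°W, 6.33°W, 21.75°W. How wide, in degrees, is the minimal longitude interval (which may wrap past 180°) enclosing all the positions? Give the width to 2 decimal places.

Sort the longitudes: -34.30°, -25.55°, -21.75°, -6.33°.
Eastward gaps between consecutive values (wrapping around): 8.75°, 3.80°, 15.42°, 332.03°.
Largest gap = 332.03° ⇒ minimal covering band is its complement: 360° − 332.03° = 27.97°.
Band runs from -34.30° eastward to -6.33°.

27.97°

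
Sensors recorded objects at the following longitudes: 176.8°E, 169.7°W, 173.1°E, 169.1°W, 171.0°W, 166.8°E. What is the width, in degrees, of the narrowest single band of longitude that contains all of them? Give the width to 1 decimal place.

24.1°

Sort the longitudes: -171.0°, -169.7°, -169.1°, +166.8°, +173.1°, +176.8°.
Eastward gaps between consecutive values (wrapping around): 1.3°, 0.6°, 335.9°, 6.3°, 3.7°, 12.2°.
Largest gap = 335.9° ⇒ minimal covering band is its complement: 360° − 335.9° = 24.1°.
Band runs from +166.8° eastward to -169.1°, crossing the antimeridian.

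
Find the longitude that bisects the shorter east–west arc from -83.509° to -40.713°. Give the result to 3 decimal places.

-62.111°

Signed shortest Δλ from -83.509° to -40.713° is +42.796°.
Midpoint longitude = -83.509° + (+42.796°)/2 = -83.509° + 21.398° = -62.111°.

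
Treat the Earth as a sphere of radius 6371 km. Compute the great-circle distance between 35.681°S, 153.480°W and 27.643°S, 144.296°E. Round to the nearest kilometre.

5860 km

Δλ = 144.296 − -153.480 = 297.776°; wrapped into (−180°, 180°]: -62.224°.
Δφ = -27.643 − -35.681 = 8.038°.
a = sin²(Δφ/2) + cos φ₁ · cos φ₂ · sin²(Δλ/2) = 0.197029.
c = 2·atan2(√a, √(1−a)) = 0.91985 rad → d = 6371·c ≈ 5860.34 km.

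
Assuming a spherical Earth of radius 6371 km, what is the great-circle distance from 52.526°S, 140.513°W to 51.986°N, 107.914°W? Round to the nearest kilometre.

12013 km

Δλ = -107.914 − -140.513 = 32.599°.
Δφ = 51.986 − -52.526 = 104.512°.
a = sin²(Δφ/2) + cos φ₁ · cos φ₂ · sin²(Δλ/2) = 0.654805.
c = 2·atan2(√a, √(1−a)) = 1.88558 rad → d = 6371·c ≈ 12013.03 km.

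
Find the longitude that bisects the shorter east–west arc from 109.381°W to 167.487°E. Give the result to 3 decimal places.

Signed shortest Δλ from -109.381° to +167.487° is -83.132°.
Midpoint longitude = -109.381° + (-83.132°)/2 = -109.381° − 41.566° = -150.947°.
(The naïve average (-109.381 + +167.487)/2 = 29.053° is on the wrong side of the globe.)

150.947°W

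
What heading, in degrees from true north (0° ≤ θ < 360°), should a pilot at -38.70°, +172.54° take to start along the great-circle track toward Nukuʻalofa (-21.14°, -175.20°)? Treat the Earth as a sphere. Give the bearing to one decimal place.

34.5°

Δλ = -175.20 − 172.54 = -347.74°; wrapped into (−180°, 180°]: 12.26°.
θ = atan2( sin Δλ · cos φ₂ , cos φ₁ · sin φ₂ − sin φ₁ · cos φ₂ · cos Δλ )
  = atan2(0.19806, 0.28840) = 34.479° → normalised to [0°, 360°): 34.479°.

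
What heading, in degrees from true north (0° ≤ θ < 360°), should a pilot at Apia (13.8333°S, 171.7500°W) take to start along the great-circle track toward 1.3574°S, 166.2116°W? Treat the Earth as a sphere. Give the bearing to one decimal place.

24.2°

Δλ = -166.2116 − -171.7500 = 5.5384°.
θ = atan2( sin Δλ · cos φ₂ , cos φ₁ · sin φ₂ − sin φ₁ · cos φ₂ · cos Δλ )
  = atan2(0.09649, 0.21491) = 24.178° → normalised to [0°, 360°): 24.178°.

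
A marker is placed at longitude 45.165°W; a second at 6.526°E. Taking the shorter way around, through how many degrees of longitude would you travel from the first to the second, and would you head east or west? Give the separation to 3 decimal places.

Raw difference: 6.526 − -45.165 = 51.691°.
Normalise into (−180°, 180°]: 51.691° stays 51.691°.
Positive ⇒ the second point lies to the east; separation 51.691°.

51.691° east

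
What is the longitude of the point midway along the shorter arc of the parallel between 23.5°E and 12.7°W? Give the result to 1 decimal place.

5.4°E

Signed shortest Δλ from +23.5° to -12.7° is -36.2°.
Midpoint longitude = +23.5° + (-36.2°)/2 = +23.5° − 18.1° = +5.4°.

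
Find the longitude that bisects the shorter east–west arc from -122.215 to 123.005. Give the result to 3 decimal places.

Signed shortest Δλ from -122.215° to +123.005° is -114.780°.
Midpoint longitude = -122.215° + (-114.780°)/2 = -122.215° − 57.390° = -179.605°.
(The naïve average (-122.215 + +123.005)/2 = 0.395° is on the wrong side of the globe.)

-179.605°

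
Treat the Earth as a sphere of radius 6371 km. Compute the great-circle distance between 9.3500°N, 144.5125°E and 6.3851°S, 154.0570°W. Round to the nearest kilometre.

7028 km

Δλ = -154.0570 − 144.5125 = -298.5695°; wrapped into (−180°, 180°]: 61.4305°.
Δφ = -6.3851 − 9.3500 = -15.7351°.
a = sin²(Δφ/2) + cos φ₁ · cos φ₂ · sin²(Δλ/2) = 0.274562.
c = 2·atan2(√a, √(1−a)) = 1.10305 rad → d = 6371·c ≈ 7027.53 km.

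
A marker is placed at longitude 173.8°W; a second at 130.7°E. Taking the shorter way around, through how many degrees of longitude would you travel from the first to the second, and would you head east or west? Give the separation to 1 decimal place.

55.5° west

Raw difference: 130.7 − -173.8 = 304.5°.
Normalise into (−180°, 180°]: 304.5° − 360° = -55.5°.
Negative ⇒ the second point lies to the west; separation 55.5°.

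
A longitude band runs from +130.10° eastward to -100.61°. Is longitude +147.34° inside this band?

Band width going east from +130.10° to -100.61°: ((-100.61 − 130.10) mod 360) = 129.29°.
Offset of +147.34° east of the west edge: ((147.34 − 130.10) mod 360) = 17.24°.
17.24° ≤ 129.29° ⇒ inside.

Yes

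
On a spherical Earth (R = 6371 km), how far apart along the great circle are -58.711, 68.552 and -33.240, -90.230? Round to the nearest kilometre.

9603 km

Δλ = -90.230 − 68.552 = -158.782°.
Δφ = -33.240 − -58.711 = 25.471°.
a = sin²(Δφ/2) + cos φ₁ · cos φ₂ · sin²(Δλ/2) = 0.468254.
c = 2·atan2(√a, √(1−a)) = 1.50726 rad → d = 6371·c ≈ 9602.77 km.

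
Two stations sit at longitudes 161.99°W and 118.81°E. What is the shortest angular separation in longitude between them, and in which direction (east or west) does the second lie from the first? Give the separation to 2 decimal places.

Raw difference: 118.81 − -161.99 = 280.8°.
Normalise into (−180°, 180°]: 280.8° − 360° = -79.2°.
Negative ⇒ the second point lies to the west; separation 79.20°.

79.20° west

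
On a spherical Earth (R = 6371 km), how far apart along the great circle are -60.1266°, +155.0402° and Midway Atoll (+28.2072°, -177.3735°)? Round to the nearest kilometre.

10140 km

Δλ = -177.3735 − 155.0402 = -332.4137°; wrapped into (−180°, 180°]: 27.5863°.
Δφ = 28.2072 − -60.1266 = 88.3338°.
a = sin²(Δφ/2) + cos φ₁ · cos φ₂ · sin²(Δλ/2) = 0.510412.
c = 2·atan2(√a, √(1−a)) = 1.59162 rad → d = 6371·c ≈ 10140.22 km.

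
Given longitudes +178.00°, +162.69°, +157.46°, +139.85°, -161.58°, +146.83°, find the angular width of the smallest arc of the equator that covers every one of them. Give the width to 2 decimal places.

Sort the longitudes: -161.58°, +139.85°, +146.83°, +157.46°, +162.69°, +178.00°.
Eastward gaps between consecutive values (wrapping around): 301.43°, 6.98°, 10.63°, 5.23°, 15.31°, 20.42°.
Largest gap = 301.43° ⇒ minimal covering band is its complement: 360° − 301.43° = 58.57°.
Band runs from +139.85° eastward to -161.58°, crossing the antimeridian.

58.57°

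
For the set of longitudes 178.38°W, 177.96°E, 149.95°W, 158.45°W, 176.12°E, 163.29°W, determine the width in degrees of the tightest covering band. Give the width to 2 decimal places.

33.93°

Sort the longitudes: -178.38°, -163.29°, -158.45°, -149.95°, +176.12°, +177.96°.
Eastward gaps between consecutive values (wrapping around): 15.09°, 4.84°, 8.50°, 326.07°, 1.84°, 3.66°.
Largest gap = 326.07° ⇒ minimal covering band is its complement: 360° − 326.07° = 33.93°.
Band runs from +176.12° eastward to -149.95°, crossing the antimeridian.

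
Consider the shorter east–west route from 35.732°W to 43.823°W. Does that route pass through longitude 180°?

Signed shortest Δλ = ((-43.823 − -35.732 + 180) mod 360) − 180 = -8.091°.
Going west by 8.091° from -35.732° reaches -43.823° without touching 180°.

No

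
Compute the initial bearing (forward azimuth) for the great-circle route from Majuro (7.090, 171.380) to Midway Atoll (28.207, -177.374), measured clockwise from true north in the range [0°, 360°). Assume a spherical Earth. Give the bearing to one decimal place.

25.4°

Δλ = -177.374 − 171.380 = -348.754°; wrapped into (−180°, 180°]: 11.246°.
θ = atan2( sin Δλ · cos φ₂ , cos φ₁ · sin φ₂ − sin φ₁ · cos φ₂ · cos Δλ )
  = atan2(0.17186, 0.36236) = 25.374° → normalised to [0°, 360°): 25.374°.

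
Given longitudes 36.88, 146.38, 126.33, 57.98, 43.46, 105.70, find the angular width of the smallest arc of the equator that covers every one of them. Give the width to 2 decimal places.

Sort the longitudes: +36.88°, +43.46°, +57.98°, +105.70°, +126.33°, +146.38°.
Eastward gaps between consecutive values (wrapping around): 6.58°, 14.52°, 47.72°, 20.63°, 20.05°, 250.50°.
Largest gap = 250.50° ⇒ minimal covering band is its complement: 360° − 250.50° = 109.50°.
Band runs from +36.88° eastward to +146.38°.

109.50°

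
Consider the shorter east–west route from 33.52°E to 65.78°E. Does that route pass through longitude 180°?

No

Signed shortest Δλ = ((65.78 − 33.52 + 180) mod 360) − 180 = 32.26°.
Going east by 32.26° from +33.52° reaches +65.78° without touching 180°.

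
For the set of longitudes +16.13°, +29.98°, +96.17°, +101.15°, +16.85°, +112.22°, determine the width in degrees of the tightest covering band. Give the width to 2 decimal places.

96.09°

Sort the longitudes: +16.13°, +16.85°, +29.98°, +96.17°, +101.15°, +112.22°.
Eastward gaps between consecutive values (wrapping around): 0.72°, 13.13°, 66.19°, 4.98°, 11.07°, 263.91°.
Largest gap = 263.91° ⇒ minimal covering band is its complement: 360° − 263.91° = 96.09°.
Band runs from +16.13° eastward to +112.22°.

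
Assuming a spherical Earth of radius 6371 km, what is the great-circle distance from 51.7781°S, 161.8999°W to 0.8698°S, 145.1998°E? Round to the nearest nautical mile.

4044 nmi

Δλ = 145.1998 − -161.8999 = 307.0997°; wrapped into (−180°, 180°]: -52.9003°.
Δφ = -0.8698 − -51.7781 = 50.9083°.
a = sin²(Δφ/2) + cos φ₁ · cos φ₂ · sin²(Δλ/2) = 0.307455.
c = 2·atan2(√a, √(1−a)) = 1.17549 rad → d = 6371·c ≈ 7489.05 km ≈ 4043.76 nmi.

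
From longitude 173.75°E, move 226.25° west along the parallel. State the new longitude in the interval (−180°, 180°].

Start at +173.75°; shift −226.25° → -52.50°.
-52.50° already lies in (−180°, 180°].

52.50°W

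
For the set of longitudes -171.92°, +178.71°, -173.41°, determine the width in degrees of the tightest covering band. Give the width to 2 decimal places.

9.37°

Sort the longitudes: -173.41°, -171.92°, +178.71°.
Eastward gaps between consecutive values (wrapping around): 1.49°, 350.63°, 7.88°.
Largest gap = 350.63° ⇒ minimal covering band is its complement: 360° − 350.63° = 9.37°.
Band runs from +178.71° eastward to -171.92°, crossing the antimeridian.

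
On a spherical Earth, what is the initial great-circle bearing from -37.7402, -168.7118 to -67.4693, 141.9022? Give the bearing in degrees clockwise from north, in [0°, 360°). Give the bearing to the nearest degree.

Δλ = 141.9022 − -168.7118 = 310.6140°; wrapped into (−180°, 180°]: -49.3860°.
θ = atan2( sin Δλ · cos φ₂ , cos φ₁ · sin φ₂ − sin φ₁ · cos φ₂ · cos Δλ )
  = atan2(-0.29088, -0.57776) = -153.277° → normalised to [0°, 360°): 206.723°.

207°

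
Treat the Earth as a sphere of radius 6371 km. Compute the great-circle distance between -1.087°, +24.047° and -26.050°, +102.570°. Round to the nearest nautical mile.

Δλ = 102.570 − 24.047 = 78.523°.
Δφ = -26.050 − -1.087 = -24.963°.
a = sin²(Δφ/2) + cos φ₁ · cos φ₂ · sin²(Δλ/2) = 0.406470.
c = 2·atan2(√a, √(1−a)) = 1.38263 rad → d = 6371·c ≈ 8808.72 km ≈ 4756.33 nmi.

4756 nmi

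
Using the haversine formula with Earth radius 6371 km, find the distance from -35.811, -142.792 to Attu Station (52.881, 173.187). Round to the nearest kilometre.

Δλ = 173.187 − -142.792 = 315.979°; wrapped into (−180°, 180°]: -44.021°.
Δφ = 52.881 − -35.811 = 88.692°.
a = sin²(Δφ/2) + cos φ₁ · cos φ₂ · sin²(Δλ/2) = 0.557325.
c = 2·atan2(√a, √(1−a)) = 1.68570 rad → d = 6371·c ≈ 10739.58 km.

10740 km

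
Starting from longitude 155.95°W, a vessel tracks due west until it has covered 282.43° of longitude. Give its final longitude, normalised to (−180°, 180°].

Start at -155.95°; shift −282.43° → -438.38°.
-438.38° lies outside (−180°, 180°]; add 360° → -78.38°.

78.38°W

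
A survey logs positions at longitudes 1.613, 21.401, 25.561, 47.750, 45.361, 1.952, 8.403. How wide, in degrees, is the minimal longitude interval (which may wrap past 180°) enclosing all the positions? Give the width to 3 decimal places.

46.137°

Sort the longitudes: +1.613°, +1.952°, +8.403°, +21.401°, +25.561°, +45.361°, +47.750°.
Eastward gaps between consecutive values (wrapping around): 0.339°, 6.451°, 12.998°, 4.160°, 19.800°, 2.389°, 313.863°.
Largest gap = 313.863° ⇒ minimal covering band is its complement: 360° − 313.863° = 46.137°.
Band runs from +1.613° eastward to +47.750°.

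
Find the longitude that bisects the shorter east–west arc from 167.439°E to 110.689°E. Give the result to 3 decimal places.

139.064°E

Signed shortest Δλ from +167.439° to +110.689° is -56.750°.
Midpoint longitude = +167.439° + (-56.750°)/2 = +167.439° − 28.375° = +139.064°.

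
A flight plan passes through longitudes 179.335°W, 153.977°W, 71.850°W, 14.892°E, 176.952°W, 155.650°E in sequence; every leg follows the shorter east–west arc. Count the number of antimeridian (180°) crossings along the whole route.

Leg 1: -179.335° → -153.977°, shortest Δλ = 25.358° (east) — does not cross 180°.
Leg 2: -153.977° → -71.850°, shortest Δλ = 82.127° (east) — does not cross 180°.
Leg 3: -71.850° → +14.892°, shortest Δλ = 86.742° (east) — does not cross 180°.
Leg 4: +14.892° → -176.952°, shortest Δλ = 168.156° (east) — crosses 180°.
Leg 5: -176.952° → +155.650°, shortest Δλ = -27.398° (west) — crosses 180°.
Total crossings: 2.

2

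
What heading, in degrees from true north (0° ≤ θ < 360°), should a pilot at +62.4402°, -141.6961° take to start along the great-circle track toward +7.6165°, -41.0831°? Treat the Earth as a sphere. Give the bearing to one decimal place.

77.1°

Δλ = -41.0831 − -141.6961 = 100.6130°.
θ = atan2( sin Δλ · cos φ₂ , cos φ₁ · sin φ₂ − sin φ₁ · cos φ₂ · cos Δλ )
  = atan2(0.97422, 0.22316) = 77.098° → normalised to [0°, 360°): 77.098°.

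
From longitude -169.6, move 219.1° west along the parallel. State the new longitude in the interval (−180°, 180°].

-28.7°

Start at -169.6°; shift −219.1° → -388.7°.
-388.7° lies outside (−180°, 180°]; add 360° → -28.7°.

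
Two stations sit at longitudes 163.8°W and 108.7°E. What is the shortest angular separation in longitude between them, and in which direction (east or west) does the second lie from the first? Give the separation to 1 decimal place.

87.5° west

Raw difference: 108.7 − -163.8 = 272.5°.
Normalise into (−180°, 180°]: 272.5° − 360° = -87.5°.
Negative ⇒ the second point lies to the west; separation 87.5°.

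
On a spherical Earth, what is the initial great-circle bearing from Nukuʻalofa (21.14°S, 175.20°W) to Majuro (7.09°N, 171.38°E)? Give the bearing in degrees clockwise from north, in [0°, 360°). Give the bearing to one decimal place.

333.6°

Δλ = 171.38 − -175.20 = 346.58°; wrapped into (−180°, 180°]: -13.42°.
θ = atan2( sin Δλ · cos φ₂ , cos φ₁ · sin φ₂ − sin φ₁ · cos φ₂ · cos Δλ )
  = atan2(-0.23031, 0.46324) = -26.436° → normalised to [0°, 360°): 333.564°.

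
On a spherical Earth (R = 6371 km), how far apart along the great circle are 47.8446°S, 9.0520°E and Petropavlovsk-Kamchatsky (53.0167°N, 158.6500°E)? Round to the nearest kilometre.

17805 km

Δλ = 158.6500 − 9.0520 = 149.5980°.
Δφ = 53.0167 − -47.8446 = 100.8613°.
a = sin²(Δφ/2) + cos φ₁ · cos φ₂ · sin²(Δλ/2) = 0.970206.
c = 2·atan2(√a, √(1−a)) = 2.79463 rad → d = 6371·c ≈ 17804.62 km.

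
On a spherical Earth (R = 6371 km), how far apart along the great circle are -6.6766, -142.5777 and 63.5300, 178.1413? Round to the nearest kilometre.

8473 km

Δλ = 178.1413 − -142.5777 = 320.7190°; wrapped into (−180°, 180°]: -39.2810°.
Δφ = 63.5300 − -6.6766 = 70.2066°.
a = sin²(Δφ/2) + cos φ₁ · cos φ₂ · sin²(Δλ/2) = 0.380700.
c = 2·atan2(√a, √(1−a)) = 1.32987 rad → d = 6371·c ≈ 8472.62 km.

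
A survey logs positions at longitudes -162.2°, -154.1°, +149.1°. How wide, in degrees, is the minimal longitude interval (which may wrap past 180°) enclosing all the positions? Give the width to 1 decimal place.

Sort the longitudes: -162.2°, -154.1°, +149.1°.
Eastward gaps between consecutive values (wrapping around): 8.1°, 303.2°, 48.7°.
Largest gap = 303.2° ⇒ minimal covering band is its complement: 360° − 303.2° = 56.8°.
Band runs from +149.1° eastward to -154.1°, crossing the antimeridian.

56.8°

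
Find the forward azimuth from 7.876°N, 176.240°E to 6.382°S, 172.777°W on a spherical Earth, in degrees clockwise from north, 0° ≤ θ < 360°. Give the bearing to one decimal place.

Δλ = -172.777 − 176.240 = -349.017°; wrapped into (−180°, 180°]: 10.983°.
θ = atan2( sin Δλ · cos φ₂ , cos φ₁ · sin φ₂ − sin φ₁ · cos φ₂ · cos Δλ )
  = atan2(0.18934, -0.24379) = 142.166° → normalised to [0°, 360°): 142.166°.

142.2°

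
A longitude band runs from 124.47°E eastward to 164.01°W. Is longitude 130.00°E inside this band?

Yes

Band width going east from +124.47° to -164.01°: ((-164.01 − 124.47) mod 360) = 71.52°.
Offset of +130.00° east of the west edge: ((130.00 − 124.47) mod 360) = 5.53°.
5.53° ≤ 71.52° ⇒ inside.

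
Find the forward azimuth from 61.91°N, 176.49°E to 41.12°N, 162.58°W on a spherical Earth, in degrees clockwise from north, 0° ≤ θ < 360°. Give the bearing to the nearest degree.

Δλ = -162.58 − 176.49 = -339.07°; wrapped into (−180°, 180°]: 20.93°.
θ = atan2( sin Δλ · cos φ₂ , cos φ₁ · sin φ₂ − sin φ₁ · cos φ₂ · cos Δλ )
  = atan2(0.26911, -0.31109) = 139.138° → normalised to [0°, 360°): 139.138°.

139°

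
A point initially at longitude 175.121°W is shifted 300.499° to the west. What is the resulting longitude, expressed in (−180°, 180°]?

Start at -175.121°; shift −300.499° → -475.620°.
-475.620° lies outside (−180°, 180°]; add 360° → -115.620°.

115.620°W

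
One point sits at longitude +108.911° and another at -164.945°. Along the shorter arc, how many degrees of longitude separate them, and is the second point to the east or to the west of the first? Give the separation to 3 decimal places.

Raw difference: -164.945 − 108.911 = -273.856°.
Normalise into (−180°, 180°]: -273.856° + 360° = 86.144°.
Positive ⇒ the second point lies to the east; separation 86.144°.

86.144° east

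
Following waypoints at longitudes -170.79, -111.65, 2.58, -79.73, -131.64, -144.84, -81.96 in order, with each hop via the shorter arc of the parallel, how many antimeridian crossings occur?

Leg 1: -170.79° → -111.65°, shortest Δλ = 59.14° (east) — does not cross 180°.
Leg 2: -111.65° → +2.58°, shortest Δλ = 114.23° (east) — does not cross 180°.
Leg 3: +2.58° → -79.73°, shortest Δλ = -82.31° (west) — does not cross 180°.
Leg 4: -79.73° → -131.64°, shortest Δλ = -51.91° (west) — does not cross 180°.
Leg 5: -131.64° → -144.84°, shortest Δλ = -13.2° (west) — does not cross 180°.
Leg 6: -144.84° → -81.96°, shortest Δλ = 62.88° (east) — does not cross 180°.
Total crossings: 0.

0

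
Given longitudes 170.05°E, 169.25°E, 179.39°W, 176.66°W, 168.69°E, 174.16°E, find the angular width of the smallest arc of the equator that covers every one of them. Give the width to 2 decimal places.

14.65°

Sort the longitudes: -179.39°, -176.66°, +168.69°, +169.25°, +170.05°, +174.16°.
Eastward gaps between consecutive values (wrapping around): 2.73°, 345.35°, 0.56°, 0.80°, 4.11°, 6.45°.
Largest gap = 345.35° ⇒ minimal covering band is its complement: 360° − 345.35° = 14.65°.
Band runs from +168.69° eastward to -176.66°, crossing the antimeridian.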